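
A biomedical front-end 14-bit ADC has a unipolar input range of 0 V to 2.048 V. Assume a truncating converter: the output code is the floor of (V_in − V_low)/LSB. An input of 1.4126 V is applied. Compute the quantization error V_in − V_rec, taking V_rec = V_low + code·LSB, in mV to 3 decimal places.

One LSB is 2.048 V / 16384 = 125.00 µV.
(V_in − V_low)/LSB = (1.4126 − 0)/0.000125 = 11300.8000 → code 11300 (floor).
Code 11300 maps back to 0 + 11300×0.000125 V = 1.4125 V.
V_in − V_rec = 0.0001 V = 0.100 mV.

0.100 mV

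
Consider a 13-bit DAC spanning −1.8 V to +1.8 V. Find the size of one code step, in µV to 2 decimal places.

439.45 µV

Full-scale span = 3.6 V.
LSB = 3.6 / 2^13 = 3.6 / 8192 = 0.000439453 V = 439.45 µV.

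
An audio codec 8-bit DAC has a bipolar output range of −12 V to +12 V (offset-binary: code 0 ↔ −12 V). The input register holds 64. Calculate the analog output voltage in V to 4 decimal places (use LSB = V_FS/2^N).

LSB = 24 V / 2^8 = 93.750 mV.
V_out = (−12) + 64 × 0.09375 V = -6 V.

-6.0000 V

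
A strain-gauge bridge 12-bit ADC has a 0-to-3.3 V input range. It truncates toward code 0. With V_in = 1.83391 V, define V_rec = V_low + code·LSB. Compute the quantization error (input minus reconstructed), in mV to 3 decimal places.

One LSB is 3.3 V / 4096 = 0.806 mV.
(1.83391 − 0)/0.000805664 = 2276.2713; ⌊·⌋ gives code 2276.
Reconstructed: 1.8336914 V.
V_in − V_rec = 0.000218594 V = 0.219 mV.

0.219 mV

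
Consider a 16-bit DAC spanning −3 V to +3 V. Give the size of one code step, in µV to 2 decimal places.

91.55 µV

Full-scale span = 6 V.
LSB = 6 / 2^16 = 6 / 65536 = 9.15527e-05 V = 91.55 µV.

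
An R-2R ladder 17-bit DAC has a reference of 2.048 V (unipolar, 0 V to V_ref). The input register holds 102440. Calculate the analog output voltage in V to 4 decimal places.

1.6006 V

LSB = 2.048 V / 2^17 = 15.62 µV.
V_out = 0 + 102440 × 1.5625e-05 V = 1.60062 V.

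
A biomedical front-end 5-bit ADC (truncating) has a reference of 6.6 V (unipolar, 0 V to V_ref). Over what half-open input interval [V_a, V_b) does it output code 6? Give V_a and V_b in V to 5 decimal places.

LSB = 6.6/2^5 = 206.250 mV.
V_a = V_low + 6·LSB = 1.2375 V; V_b = V_low + 7·LSB = 1.44375 V.

[1.23750 V, 1.44375 V)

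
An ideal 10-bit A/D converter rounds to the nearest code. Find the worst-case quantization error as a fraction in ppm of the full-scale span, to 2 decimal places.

Rounding → worst-case error = ½ LSB = V_FS/2^11, so 1e+06/2048 = 488.281 ppm of full scale.

488.28 ppm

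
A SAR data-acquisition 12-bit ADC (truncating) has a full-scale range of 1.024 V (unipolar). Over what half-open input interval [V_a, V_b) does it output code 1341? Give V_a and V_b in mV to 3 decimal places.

[335.250 mV, 335.500 mV)

LSB = 1.024/2^12 = 250.00 µV.
V_a = V_low + 1341·LSB = 0.33525 V; V_b = V_low + 1342·LSB = 0.3355 V.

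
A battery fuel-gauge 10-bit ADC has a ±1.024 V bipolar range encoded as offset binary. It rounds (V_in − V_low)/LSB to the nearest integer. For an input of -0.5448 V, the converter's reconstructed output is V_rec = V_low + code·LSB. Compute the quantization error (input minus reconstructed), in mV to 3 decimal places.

-0.800 mV

One LSB is 2.048 V / 1024 = 2.000 mV.
Scaled input = 239.6000 LSBs, so code = 240.
V_rec = (−1.024) + 240·0.002 = -0.544 V.
Difference: -0.0008 V → -0.800 mV.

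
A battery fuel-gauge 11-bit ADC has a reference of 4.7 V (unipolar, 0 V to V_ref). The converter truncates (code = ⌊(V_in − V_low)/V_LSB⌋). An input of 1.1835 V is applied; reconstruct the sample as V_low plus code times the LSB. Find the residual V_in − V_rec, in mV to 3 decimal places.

1.615 mV

LSB = 4.7/2^11 = 2.295 mV.
(1.1835 − 0)/0.00229492 = 515.7038; ⌊·⌋ gives code 515.
V_rec = 0 + 515·0.00229492 = 1.1818848 V.
V_in − V_rec = 0.00161523 V = 1.615 mV.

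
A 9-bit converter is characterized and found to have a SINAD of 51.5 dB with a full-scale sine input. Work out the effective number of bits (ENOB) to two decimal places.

8.26 bits

ENOB = (SINAD − 1.76) / 6.02 = (51.5 − 1.76)/6.02 = 8.262.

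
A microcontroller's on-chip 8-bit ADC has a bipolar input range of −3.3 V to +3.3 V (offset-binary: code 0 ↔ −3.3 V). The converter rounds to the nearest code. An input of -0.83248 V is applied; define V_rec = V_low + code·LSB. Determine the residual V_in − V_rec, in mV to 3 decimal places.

-7.480 mV

One LSB is 6.6 V / 256 = 25.781 mV.
(-0.83248 − (−3.3))/0.0257812 = 95.7099; round gives code 96.
V_rec = (−3.3) + 96·0.0257812 = -0.825 V.
Difference: -0.00748 V → -7.480 mV.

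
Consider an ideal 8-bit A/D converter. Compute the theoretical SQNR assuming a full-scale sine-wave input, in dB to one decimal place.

SNR ≈ 6.02·N + 1.76 dB = 6.02·8 + 1.76 = 49.92 dB.

49.9 dB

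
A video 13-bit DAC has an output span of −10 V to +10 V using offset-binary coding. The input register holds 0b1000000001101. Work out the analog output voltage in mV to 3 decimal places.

31.738 mV

LSB = 20 V / 2^13 = 2.441 mV.
Code 0b1000000001101 = 4109 decimal.
V_out = (−10) + 4109 × 0.00244141 V = 0.0317383 V.
= 31.738 mV.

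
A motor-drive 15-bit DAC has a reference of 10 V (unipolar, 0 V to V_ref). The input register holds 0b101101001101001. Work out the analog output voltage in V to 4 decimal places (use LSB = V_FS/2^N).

LSB = 10 V / 2^15 = 305.18 µV.
Code 0b101101001101001 = 23145 decimal.
V_out = 0 + 23145 × 0.000305176 V = 7.06329 V.

7.0633 V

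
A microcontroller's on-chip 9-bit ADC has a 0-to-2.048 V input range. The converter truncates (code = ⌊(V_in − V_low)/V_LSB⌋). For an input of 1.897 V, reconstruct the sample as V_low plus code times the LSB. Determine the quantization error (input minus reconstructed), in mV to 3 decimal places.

Step size: 2.048 V ÷ 2^9 = 4.000 mV.
(V_in − V_low)/LSB = (1.897 − 0)/0.004 = 474.2500 → code 474 (floor).
Reconstructed: 1.896 V.
Difference: 0.001 V → 1.000 mV.

1.000 mV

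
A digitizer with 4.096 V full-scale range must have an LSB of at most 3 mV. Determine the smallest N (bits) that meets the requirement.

11 bits

Number of steps required ≥ 4.096 V / 3 mV = 1365.33.
Need 2^N ≥ 1365.33; 2^10 = 1024, 2^11 = 2048.
Minimum N = 11.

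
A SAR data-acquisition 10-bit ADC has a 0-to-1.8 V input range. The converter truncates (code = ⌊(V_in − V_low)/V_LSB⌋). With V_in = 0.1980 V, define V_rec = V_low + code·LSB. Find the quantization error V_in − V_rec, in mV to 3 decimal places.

1.125 mV

Step size: 1.8 V ÷ 2^10 = 1.758 mV.
(0.1980 − 0)/0.00175781 = 112.6400; ⌊·⌋ gives code 112.
Reconstructed: 0.196875 V.
V_in − V_rec = 0.001125 V = 1.125 mV.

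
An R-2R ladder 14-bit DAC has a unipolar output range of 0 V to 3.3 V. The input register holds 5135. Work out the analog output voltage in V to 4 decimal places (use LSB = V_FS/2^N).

1.0343 V

LSB = 3.3 V / 2^14 = 201.42 µV.
V_out = 0 + 5135 × 0.000201416 V = 1.03427 V.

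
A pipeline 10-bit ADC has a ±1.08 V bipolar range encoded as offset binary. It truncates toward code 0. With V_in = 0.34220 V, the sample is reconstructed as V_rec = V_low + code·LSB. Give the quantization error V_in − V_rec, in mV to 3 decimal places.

One LSB is 2.16 V / 1024 = 2.109 mV.
Scaled input = 674.2281 LSBs, so code = 674.
Reconstructed: 0.34171875 V.
Difference: 0.00048125 V → 0.481 mV.

0.481 mV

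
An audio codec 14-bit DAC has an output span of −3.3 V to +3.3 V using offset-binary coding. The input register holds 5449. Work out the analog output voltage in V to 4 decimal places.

-1.1050 V

LSB = 6.6 V / 2^14 = 402.83 µV.
V_out = (−3.3) + 5449 × 0.000402832 V = -1.10497 V.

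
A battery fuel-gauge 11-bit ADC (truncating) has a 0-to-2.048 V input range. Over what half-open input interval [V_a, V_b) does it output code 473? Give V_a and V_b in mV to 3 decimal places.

[473.000 mV, 474.000 mV)

LSB = 2.048/2^11 = 1.000 mV.
V_a = V_low + 473·LSB = 0.473 V; V_b = V_low + 474·LSB = 0.474 V.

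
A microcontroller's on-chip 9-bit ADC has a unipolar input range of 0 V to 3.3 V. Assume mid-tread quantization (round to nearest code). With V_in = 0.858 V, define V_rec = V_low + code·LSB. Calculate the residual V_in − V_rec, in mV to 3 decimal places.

One LSB is 3.3 V / 512 = 6.445 mV.
Scaled input = 133.1200 LSBs, so code = 133.
V_rec = 0 + 133·0.00644531 = 0.85722656 V.
Error = 0.858 − 0.85722656 = 0.000773438 V = 0.773 mV.

0.773 mV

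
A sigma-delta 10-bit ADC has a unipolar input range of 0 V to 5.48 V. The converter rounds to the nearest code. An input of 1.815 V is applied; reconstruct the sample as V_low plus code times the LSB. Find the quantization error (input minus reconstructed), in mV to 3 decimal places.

One LSB is 5.48 V / 1024 = 5.352 mV.
Scaled input = 339.1533 LSBs, so code = 339.
Code 339 maps back to 0 + 339×0.00535156 V = 1.8141797 V.
Error = 1.815 − 1.8141797 = 0.000820312 V = 0.820 mV.

0.820 mV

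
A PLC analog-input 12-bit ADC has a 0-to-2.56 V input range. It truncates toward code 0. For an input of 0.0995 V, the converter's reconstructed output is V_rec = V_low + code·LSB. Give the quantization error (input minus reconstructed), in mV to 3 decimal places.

Step size: 2.56 V ÷ 2^12 = 0.625 mV.
Scaled input = 159.2000 LSBs, so code = 159.
V_rec = 0 + 159·0.000625 = 0.099375 V.
V_in − V_rec = 0.000125 V = 0.125 mV.

0.125 mV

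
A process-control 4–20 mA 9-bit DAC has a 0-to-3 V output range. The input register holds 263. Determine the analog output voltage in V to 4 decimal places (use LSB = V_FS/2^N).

LSB = 3 V / 2^9 = 5.859 mV.
V_out = 0 + 263 × 0.00585938 V = 1.54102 V.

1.5410 V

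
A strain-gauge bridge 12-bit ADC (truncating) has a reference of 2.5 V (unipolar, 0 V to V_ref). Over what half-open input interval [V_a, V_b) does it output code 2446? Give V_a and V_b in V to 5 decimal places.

LSB = 2.5/2^12 = 0.610 mV.
V_a = V_low + 2446·LSB = 1.49292 V; V_b = V_low + 2447·LSB = 1.49353 V.

[1.49292 V, 1.49353 V)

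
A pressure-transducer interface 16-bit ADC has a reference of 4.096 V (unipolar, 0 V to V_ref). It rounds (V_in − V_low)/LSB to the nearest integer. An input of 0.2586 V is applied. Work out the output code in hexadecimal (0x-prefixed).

code 0x102A (decimal 4138)

LSB = 4.096 V / 65536 = 62.50 µV.
(0.2586 − 0) / 6.25e-05 = 4137.600 LSBs.
round(4137.600) = 4138.
In hexadecimal (0x-prefixed): 0x102A.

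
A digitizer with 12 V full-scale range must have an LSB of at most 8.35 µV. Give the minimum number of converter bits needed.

Number of steps required ≥ 12 V / 8.35 µV = 1437125.75.
Need 2^N ≥ 1437125.75; 2^20 = 1048576, 2^21 = 2097152.
Minimum N = 21.

21 bits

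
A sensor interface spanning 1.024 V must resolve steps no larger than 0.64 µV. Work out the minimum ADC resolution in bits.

21 bits

Number of steps required ≥ 1.024 V / 0.64 µV = 1600000.00.
Need 2^N ≥ 1600000.00; 2^20 = 1048576, 2^21 = 2097152.
Minimum N = 21.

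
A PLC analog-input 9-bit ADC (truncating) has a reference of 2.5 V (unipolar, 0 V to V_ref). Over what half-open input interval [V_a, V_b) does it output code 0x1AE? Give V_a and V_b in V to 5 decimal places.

LSB = 2.5/2^9 = 4.883 mV.
Code 0x1AE = 430 decimal.
V_a = V_low + 430·LSB = 2.09961 V; V_b = V_low + 431·LSB = 2.10449 V.

[2.09961 V, 2.10449 V)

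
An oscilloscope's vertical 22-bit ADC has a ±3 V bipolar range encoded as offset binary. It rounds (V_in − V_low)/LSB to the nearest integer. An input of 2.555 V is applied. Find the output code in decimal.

With 4194304 levels over 6 V, one step is 1.43 µV.
(V_in − V_low)/LSB = (2.555 − (−3)) / 1.43051e-06 = 3883226.453.
So the output code is 3883226.

code 3883226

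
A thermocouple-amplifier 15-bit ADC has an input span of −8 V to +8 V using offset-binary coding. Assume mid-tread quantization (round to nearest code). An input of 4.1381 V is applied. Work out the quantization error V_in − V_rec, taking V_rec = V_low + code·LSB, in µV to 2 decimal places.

LSB = 16/2^15 = 488.28 µV.
(V_in − V_low)/LSB = (4.1381 − (−8))/0.000488281 = 24858.8288 → code 24859 (round).
Code 24859 maps back to (−8) + 24859×0.000488281 V = 4.1381836 V.
Difference: -8.35937e-05 V → -83.59 µV.

-83.59 µV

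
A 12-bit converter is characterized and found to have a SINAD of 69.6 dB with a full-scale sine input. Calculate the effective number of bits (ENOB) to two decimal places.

ENOB = (SINAD − 1.76) / 6.02 = (69.6 − 1.76)/6.02 = 11.269.

11.27 bits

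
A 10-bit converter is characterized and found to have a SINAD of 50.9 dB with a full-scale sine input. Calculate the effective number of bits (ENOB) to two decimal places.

8.16 bits

ENOB = (SINAD − 1.76) / 6.02 = (50.9 − 1.76)/6.02 = 8.163.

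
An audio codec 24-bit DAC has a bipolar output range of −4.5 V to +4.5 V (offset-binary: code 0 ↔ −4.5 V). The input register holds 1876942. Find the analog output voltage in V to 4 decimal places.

-3.4931 V

LSB = 9 V / 2^24 = 0.54 µV.
V_out = (−4.5) + 1876942 × 5.36442e-07 V = -3.49313 V.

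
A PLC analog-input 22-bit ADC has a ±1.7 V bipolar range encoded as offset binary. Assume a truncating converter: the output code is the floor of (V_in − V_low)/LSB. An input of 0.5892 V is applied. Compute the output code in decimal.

LSB = 3.4 V / 4194304 = 0.81 µV.
Input sits at 2824000.211 steps above V_low.
Floor → code 2824000.

code 2824000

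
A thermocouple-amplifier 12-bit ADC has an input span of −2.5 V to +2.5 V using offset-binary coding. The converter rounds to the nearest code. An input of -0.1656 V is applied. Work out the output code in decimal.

code 1912

Full-scale span = 5 V; LSB = 5/2^12 = 1.221 mV.
(-0.1656 − (−2.5)) / 0.0012207 = 1912.340 LSBs.
Round → code 1912.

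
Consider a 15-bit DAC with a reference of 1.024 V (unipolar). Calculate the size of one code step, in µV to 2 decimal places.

31.25 µV

Full-scale span = 1.024 V.
LSB = 1.024 / 2^15 = 1.024 / 32768 = 3.125e-05 V = 31.25 µV.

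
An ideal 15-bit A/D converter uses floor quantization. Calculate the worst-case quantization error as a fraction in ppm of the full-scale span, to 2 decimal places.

Truncating → worst-case error = 1 LSB = V_FS/2^15, so 1e+06/32768 = 30.5176 ppm of full scale.

30.52 ppm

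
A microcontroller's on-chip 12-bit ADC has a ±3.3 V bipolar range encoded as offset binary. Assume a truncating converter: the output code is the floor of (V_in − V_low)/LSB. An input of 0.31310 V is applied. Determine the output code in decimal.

With 4096 levels over 6.6 V, one step is 1.611 mV.
(0.31310 − (−3.3)) / 0.00161133 = 2242.312 LSBs.
Floor → code 2242.

code 2242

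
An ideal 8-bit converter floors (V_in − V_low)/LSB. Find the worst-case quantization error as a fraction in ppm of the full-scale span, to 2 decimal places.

3906.25 ppm

Truncating → worst-case error = 1 LSB = V_FS/2^8, so 1e+06/256 = 3906.25 ppm of full scale.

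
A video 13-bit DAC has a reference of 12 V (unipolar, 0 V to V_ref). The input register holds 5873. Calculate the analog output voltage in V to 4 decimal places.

LSB = 12 V / 2^13 = 1.465 mV.
V_out = 0 + 5873 × 0.00146484 V = 8.60303 V.

8.6030 V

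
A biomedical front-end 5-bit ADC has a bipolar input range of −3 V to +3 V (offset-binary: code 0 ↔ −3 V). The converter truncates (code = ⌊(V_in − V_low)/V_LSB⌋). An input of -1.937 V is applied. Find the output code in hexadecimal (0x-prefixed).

code 0x5 (decimal 5)

Full-scale span = 6 V; LSB = 6/2^5 = 187.500 mV.
(V_in − V_low)/LSB = (-1.937 − (−3)) / 0.1875 = 5.669.
Floor → code 5.
In hexadecimal (0x-prefixed): 0x5.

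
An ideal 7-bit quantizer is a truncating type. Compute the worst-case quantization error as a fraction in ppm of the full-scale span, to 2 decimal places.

Truncating → worst-case error = 1 LSB = V_FS/2^7, so 1e+06/128 = 7812.5 ppm of full scale.

7812.50 ppm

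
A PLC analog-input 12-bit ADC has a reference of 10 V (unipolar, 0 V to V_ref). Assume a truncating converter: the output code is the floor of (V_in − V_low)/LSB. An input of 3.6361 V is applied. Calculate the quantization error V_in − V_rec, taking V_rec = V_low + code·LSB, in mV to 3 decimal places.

0.846 mV

Step size: 10 V ÷ 2^12 = 2.441 mV.
Scaled input = 1489.3466 LSBs, so code = 1489.
Code 1489 maps back to 0 + 1489×0.00244141 V = 3.6352539 V.
Error = 3.6361 − 3.6352539 = 0.000846094 V = 0.846 mV.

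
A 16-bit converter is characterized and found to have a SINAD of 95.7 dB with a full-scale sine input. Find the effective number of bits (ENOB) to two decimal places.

ENOB = (SINAD − 1.76) / 6.02 = (95.7 − 1.76)/6.02 = 15.605.

15.60 bits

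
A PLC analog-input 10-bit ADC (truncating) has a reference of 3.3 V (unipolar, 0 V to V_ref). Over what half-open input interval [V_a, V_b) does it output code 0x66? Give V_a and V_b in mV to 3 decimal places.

[328.711 mV, 331.934 mV)

LSB = 3.3/2^10 = 3.223 mV.
Code 0x66 = 102 decimal.
V_a = V_low + 102·LSB = 0.328711 V; V_b = V_low + 103·LSB = 0.331934 V.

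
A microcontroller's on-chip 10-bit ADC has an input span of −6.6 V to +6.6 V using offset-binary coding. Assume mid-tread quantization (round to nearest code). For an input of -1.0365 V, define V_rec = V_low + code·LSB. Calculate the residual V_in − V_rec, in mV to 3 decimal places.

One LSB is 13.2 V / 1024 = 12.891 mV.
(-1.0365 − (−6.6))/0.0128906 = 431.5927; round gives code 432.
Code 432 maps back to (−6.6) + 432×0.0128906 V = -1.03125 V.
Difference: -0.00525 V → -5.250 mV.

-5.250 mV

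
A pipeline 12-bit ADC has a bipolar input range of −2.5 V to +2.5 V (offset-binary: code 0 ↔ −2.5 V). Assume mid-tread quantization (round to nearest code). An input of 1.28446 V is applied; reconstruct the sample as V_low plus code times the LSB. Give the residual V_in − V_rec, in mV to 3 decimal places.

0.280 mV

LSB = 5/2^12 = 1.221 mV.
(1.28446 − (−2.5))/0.0012207 = 3100.2296; round gives code 3100.
Reconstructed: 1.2841797 V.
Error = 1.28446 − 1.2841797 = 0.000280313 V = 0.280 mV.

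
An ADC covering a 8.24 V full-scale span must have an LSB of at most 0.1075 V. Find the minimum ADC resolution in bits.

7 bits

Number of steps required ≥ 8.24 V / 0.1075 V = 76.65.
Need 2^N ≥ 76.65; 2^6 = 64, 2^7 = 128.
Minimum N = 7.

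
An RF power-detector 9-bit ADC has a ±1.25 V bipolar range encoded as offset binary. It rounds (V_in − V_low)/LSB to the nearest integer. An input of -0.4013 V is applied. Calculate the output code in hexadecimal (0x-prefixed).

code 0xAE (decimal 174)

With 512 levels over 2.5 V, one step is 4.883 mV.
(V_in − V_low)/LSB = (-0.4013 − (−1.25)) / 0.00488281 = 173.814.
round(173.814) = 174.
In hexadecimal (0x-prefixed): 0xAE.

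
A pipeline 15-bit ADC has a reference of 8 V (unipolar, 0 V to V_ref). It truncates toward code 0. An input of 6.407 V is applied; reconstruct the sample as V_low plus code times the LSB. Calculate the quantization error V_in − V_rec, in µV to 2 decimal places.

17.58 µV

LSB = 8/2^15 = 244.14 µV.
(V_in − V_low)/LSB = (6.407 − 0)/0.000244141 = 26243.0720 → code 26243 (floor).
Reconstructed: 6.4069824 V.
Error = 6.407 − 6.4069824 = 1.75781e-05 V = 17.58 µV.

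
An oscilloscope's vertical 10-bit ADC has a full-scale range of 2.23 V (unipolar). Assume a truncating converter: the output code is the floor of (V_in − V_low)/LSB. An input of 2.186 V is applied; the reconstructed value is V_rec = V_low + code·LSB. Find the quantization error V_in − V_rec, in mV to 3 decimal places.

LSB = 2.23/2^10 = 2.178 mV.
(2.186 − 0)/0.00217773 = 1003.7955; ⌊·⌋ gives code 1003.
V_rec = 0 + 1003·0.00217773 = 2.1842676 V.
Difference: 0.00173242 V → 1.732 mV.

1.732 mV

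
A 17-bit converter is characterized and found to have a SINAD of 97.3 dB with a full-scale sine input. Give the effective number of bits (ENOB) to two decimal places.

15.87 bits

ENOB = (SINAD − 1.76) / 6.02 = (97.3 − 1.76)/6.02 = 15.870.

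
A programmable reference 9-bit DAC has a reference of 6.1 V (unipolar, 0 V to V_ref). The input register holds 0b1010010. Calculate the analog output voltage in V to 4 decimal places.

LSB = 6.1 V / 2^9 = 11.914 mV.
Code 0b1010010 = 82 decimal.
V_out = 0 + 82 × 0.0119141 V = 0.976953 V.

0.9770 V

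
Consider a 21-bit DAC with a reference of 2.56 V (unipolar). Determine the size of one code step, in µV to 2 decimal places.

Full-scale span = 2.56 V.
LSB = 2.56 / 2^21 = 2.56 / 2097152 = 1.2207e-06 V = 1.22 µV.

1.22 µV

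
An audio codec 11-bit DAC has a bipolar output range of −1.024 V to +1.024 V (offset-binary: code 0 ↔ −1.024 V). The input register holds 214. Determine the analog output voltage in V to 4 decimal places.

LSB = 2.048 V / 2^11 = 1.000 mV.
V_out = (−1.024) + 214 × 0.001 V = -0.81 V.

-0.8100 V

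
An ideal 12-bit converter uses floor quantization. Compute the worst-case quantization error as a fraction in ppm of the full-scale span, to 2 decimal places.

244.14 ppm

Truncating → worst-case error = 1 LSB = V_FS/2^12, so 1e+06/4096 = 244.141 ppm of full scale.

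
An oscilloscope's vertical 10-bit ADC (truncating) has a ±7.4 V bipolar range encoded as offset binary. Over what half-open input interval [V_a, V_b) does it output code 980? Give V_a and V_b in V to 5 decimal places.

[6.76406 V, 6.77852 V)

LSB = 14.8/2^10 = 14.453 mV.
V_a = V_low + 980·LSB = 6.76406 V; V_b = V_low + 981·LSB = 6.77852 V.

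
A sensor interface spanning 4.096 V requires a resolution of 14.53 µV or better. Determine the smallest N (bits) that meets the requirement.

19 bits

Number of steps required ≥ 4.096 V / 14.53 µV = 281899.52.
Need 2^N ≥ 281899.52; 2^18 = 262144, 2^19 = 524288.
Minimum N = 19.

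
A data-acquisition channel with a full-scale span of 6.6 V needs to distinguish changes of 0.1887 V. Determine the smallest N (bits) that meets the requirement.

6 bits

Number of steps required ≥ 6.6 V / 0.1887 V = 34.98.
Need 2^N ≥ 34.98; 2^5 = 32, 2^6 = 64.
Minimum N = 6.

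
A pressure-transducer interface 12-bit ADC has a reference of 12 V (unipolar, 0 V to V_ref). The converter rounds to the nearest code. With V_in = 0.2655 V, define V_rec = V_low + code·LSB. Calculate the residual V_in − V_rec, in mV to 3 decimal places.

-1.102 mV

One LSB is 12 V / 4096 = 2.930 mV.
Scaled input = 90.6240 LSBs, so code = 91.
Code 91 maps back to 0 + 91×0.00292969 V = 0.26660156 V.
V_in − V_rec = -0.00110156 V = -1.102 mV.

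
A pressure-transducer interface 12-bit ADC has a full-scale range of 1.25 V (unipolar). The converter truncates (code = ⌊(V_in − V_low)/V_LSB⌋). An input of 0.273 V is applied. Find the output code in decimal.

code 894

Full-scale span = 1.25 V; LSB = 1.25/2^12 = 305.18 µV.
(V_in − V_low)/LSB = (0.273 − 0) / 0.000305176 = 894.566.
⌊·⌋(894.566) = 894.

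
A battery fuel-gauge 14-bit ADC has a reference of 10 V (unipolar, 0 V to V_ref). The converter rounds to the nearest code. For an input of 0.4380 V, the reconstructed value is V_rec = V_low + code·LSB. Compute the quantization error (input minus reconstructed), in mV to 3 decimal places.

One LSB is 10 V / 16384 = 0.610 mV.
Scaled input = 717.6192 LSBs, so code = 718.
Reconstructed: 0.43823242 V.
Error = 0.4380 − 0.43823242 = -0.000232422 V = -0.232 mV.

-0.232 mV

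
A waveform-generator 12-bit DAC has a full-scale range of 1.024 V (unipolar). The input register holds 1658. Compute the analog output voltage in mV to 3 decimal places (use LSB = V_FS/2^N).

LSB = 1.024 V / 2^12 = 250.00 µV.
V_out = 0 + 1658 × 0.00025 V = 0.4145 V.
= 414.500 mV.

414.500 mV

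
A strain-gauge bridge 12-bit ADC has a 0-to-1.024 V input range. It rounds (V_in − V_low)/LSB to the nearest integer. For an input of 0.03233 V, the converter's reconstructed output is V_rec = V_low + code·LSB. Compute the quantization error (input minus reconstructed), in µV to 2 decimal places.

LSB = 1.024/2^12 = 250.00 µV.
(V_in − V_low)/LSB = (0.03233 − 0)/0.00025 = 129.3200 → code 129 (round).
Code 129 maps back to 0 + 129×0.00025 V = 0.03225 V.
Difference: 8e-05 V → 80.00 µV.

80.00 µV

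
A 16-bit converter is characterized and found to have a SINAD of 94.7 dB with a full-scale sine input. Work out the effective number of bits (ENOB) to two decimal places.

ENOB = (SINAD − 1.76) / 6.02 = (94.7 − 1.76)/6.02 = 15.439.

15.44 bits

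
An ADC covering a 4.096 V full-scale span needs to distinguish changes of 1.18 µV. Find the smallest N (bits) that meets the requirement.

22 bits

Number of steps required ≥ 4.096 V / 1.18 µV = 3471186.44.
Need 2^N ≥ 3471186.44; 2^21 = 2097152, 2^22 = 4194304.
Minimum N = 22.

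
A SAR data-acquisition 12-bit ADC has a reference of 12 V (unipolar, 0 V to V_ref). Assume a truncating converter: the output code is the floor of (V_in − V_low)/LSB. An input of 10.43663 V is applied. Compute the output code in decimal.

code 3562

With 4096 levels over 12 V, one step is 2.930 mV.
(V_in − V_low)/LSB = (10.43663 − 0) / 0.00292969 = 3562.370.
⌊·⌋(3562.370) = 3562.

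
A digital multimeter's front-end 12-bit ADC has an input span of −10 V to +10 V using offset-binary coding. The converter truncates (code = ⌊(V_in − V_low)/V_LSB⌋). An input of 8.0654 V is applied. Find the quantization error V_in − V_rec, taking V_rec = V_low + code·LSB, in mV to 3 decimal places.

One LSB is 20 V / 4096 = 4.883 mV.
(8.0654 − (−10))/0.00488281 = 3699.7939; ⌊·⌋ gives code 3699.
Code 3699 maps back to (−10) + 3699×0.00488281 V = 8.0615234 V.
Difference: 0.00387656 V → 3.877 mV.

3.877 mV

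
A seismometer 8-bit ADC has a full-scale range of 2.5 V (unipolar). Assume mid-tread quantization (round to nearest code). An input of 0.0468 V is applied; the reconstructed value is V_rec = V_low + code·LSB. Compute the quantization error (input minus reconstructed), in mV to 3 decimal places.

-2.028 mV

LSB = 2.5/2^8 = 9.766 mV.
Scaled input = 4.7923 LSBs, so code = 5.
V_rec = 0 + 5·0.00976562 = 0.048828125 V.
Error = 0.0468 − 0.048828125 = -0.00202812 V = -2.028 mV.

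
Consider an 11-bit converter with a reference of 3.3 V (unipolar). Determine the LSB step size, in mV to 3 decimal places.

1.611 mV

Full-scale span = 3.3 V.
LSB = 3.3 / 2^11 = 3.3 / 2048 = 0.00161133 V = 1.611 mV.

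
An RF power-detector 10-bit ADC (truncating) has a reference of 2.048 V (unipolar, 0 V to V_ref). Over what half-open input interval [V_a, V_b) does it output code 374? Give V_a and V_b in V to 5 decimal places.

LSB = 2.048/2^10 = 2.000 mV.
V_a = V_low + 374·LSB = 0.748 V; V_b = V_low + 375·LSB = 0.75 V.

[0.74800 V, 0.75000 V)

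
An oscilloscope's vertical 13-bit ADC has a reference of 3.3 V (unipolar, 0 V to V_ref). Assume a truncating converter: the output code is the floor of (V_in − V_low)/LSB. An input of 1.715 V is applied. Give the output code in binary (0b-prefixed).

code 0b1000010100001 (decimal 4257)

With 8192 levels over 3.3 V, one step is 402.83 µV.
(V_in − V_low)/LSB = (1.715 − 0) / 0.000402832 = 4257.358.
⌊·⌋(4257.358) = 4257.
In binary (0b-prefixed): 0b1000010100001.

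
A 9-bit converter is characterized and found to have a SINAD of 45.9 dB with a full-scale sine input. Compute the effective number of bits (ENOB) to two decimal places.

7.33 bits

ENOB = (SINAD − 1.76) / 6.02 = (45.9 − 1.76)/6.02 = 7.332.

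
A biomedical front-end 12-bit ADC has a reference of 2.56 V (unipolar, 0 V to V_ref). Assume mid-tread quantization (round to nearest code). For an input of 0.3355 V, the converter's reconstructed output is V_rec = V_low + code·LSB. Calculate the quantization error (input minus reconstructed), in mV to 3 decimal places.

LSB = 2.56/2^12 = 0.625 mV.
(0.3355 − 0)/0.000625 = 536.8000; round gives code 537.
V_rec = 0 + 537·0.000625 = 0.335625 V.
Difference: -0.000125 V → -0.125 mV.

-0.125 mV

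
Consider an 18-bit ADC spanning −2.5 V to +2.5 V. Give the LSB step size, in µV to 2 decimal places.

Full-scale span = 5 V.
LSB = 5 / 2^18 = 5 / 262144 = 1.90735e-05 V = 19.07 µV.

19.07 µV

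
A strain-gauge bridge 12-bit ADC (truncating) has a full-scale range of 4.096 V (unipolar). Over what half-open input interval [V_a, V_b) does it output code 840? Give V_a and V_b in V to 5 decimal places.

[0.84000 V, 0.84100 V)

LSB = 4.096/2^12 = 1.000 mV.
V_a = V_low + 840·LSB = 0.84 V; V_b = V_low + 841·LSB = 0.841 V.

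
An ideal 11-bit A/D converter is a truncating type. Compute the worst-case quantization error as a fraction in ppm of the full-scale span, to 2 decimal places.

Truncating → worst-case error = 1 LSB = V_FS/2^11, so 1e+06/2048 = 488.281 ppm of full scale.

488.28 ppm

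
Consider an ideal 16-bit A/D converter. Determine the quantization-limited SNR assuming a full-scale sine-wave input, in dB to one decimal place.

98.1 dB

SNR ≈ 6.02·N + 1.76 dB = 6.02·16 + 1.76 = 98.08 dB.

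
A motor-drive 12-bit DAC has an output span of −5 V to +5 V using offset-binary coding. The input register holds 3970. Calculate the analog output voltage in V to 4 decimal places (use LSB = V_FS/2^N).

4.6924 V

LSB = 10 V / 2^12 = 2.441 mV.
V_out = (−5) + 3970 × 0.00244141 V = 4.69238 V.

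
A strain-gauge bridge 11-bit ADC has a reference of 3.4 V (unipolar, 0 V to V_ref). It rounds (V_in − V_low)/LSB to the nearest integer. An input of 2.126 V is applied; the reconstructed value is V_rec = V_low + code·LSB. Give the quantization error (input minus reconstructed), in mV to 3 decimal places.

Step size: 3.4 V ÷ 2^11 = 1.660 mV.
(2.126 − 0)/0.00166016 = 1280.6024; round gives code 1281.
Reconstructed: 2.1266602 V.
Difference: -0.000660156 V → -0.660 mV.

-0.660 mV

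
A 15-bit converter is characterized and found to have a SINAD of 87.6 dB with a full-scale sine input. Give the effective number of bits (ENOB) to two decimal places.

14.26 bits

ENOB = (SINAD − 1.76) / 6.02 = (87.6 − 1.76)/6.02 = 14.259.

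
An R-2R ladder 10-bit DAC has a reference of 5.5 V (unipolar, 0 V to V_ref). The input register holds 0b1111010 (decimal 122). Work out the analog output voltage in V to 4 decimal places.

LSB = 5.5 V / 2^10 = 5.371 mV.
Code 0b1111010 = 122 decimal.
V_out = 0 + 122 × 0.00537109 V = 0.655273 V.

0.6553 V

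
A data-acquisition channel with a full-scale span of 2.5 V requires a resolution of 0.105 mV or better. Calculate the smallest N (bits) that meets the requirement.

15 bits

Number of steps required ≥ 2.5 V / 0.105 mV = 23809.52.
Need 2^N ≥ 23809.52; 2^14 = 16384, 2^15 = 32768.
Minimum N = 15.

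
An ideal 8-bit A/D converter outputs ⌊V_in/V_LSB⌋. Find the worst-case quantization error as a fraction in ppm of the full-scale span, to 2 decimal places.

3906.25 ppm

Truncating → worst-case error = 1 LSB = V_FS/2^8, so 1e+06/256 = 3906.25 ppm of full scale.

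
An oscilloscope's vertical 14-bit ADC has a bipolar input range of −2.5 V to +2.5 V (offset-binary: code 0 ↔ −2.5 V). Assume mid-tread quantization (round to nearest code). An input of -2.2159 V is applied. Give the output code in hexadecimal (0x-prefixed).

code 0x3A3 (decimal 931)

Full-scale span = 5 V; LSB = 5/2^14 = 305.18 µV.
Input sits at 930.939 steps above V_low.
round(930.939) = 931.
In hexadecimal (0x-prefixed): 0x3A3.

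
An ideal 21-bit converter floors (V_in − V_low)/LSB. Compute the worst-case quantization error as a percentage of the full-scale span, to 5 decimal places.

Truncating → worst-case error = 1 LSB = V_FS/2^21, so 100/2097152 = 4.76837e-05 % of full scale.

0.00005 %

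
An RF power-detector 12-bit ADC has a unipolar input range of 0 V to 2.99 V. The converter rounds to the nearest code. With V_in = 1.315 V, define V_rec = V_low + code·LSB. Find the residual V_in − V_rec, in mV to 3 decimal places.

0.305 mV

LSB = 2.99/2^12 = 0.730 mV.
(1.315 − 0)/0.00072998 = 1801.4181; round gives code 1801.
V_rec = 0 + 1801·0.00072998 = 1.3146948 V.
Error = 1.315 − 1.3146948 = 0.000305176 V = 0.305 mV.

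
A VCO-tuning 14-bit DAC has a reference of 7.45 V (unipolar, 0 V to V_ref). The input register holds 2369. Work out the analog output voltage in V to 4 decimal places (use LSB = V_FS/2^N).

LSB = 7.45 V / 2^14 = 454.71 µV.
V_out = 0 + 2369 × 0.000454712 V = 1.07721 V.

1.0772 V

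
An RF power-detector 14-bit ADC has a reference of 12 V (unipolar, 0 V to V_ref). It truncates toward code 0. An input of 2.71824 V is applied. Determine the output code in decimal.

Full-scale span = 12 V; LSB = 12/2^14 = 0.732 mV.
(V_in − V_low)/LSB = (2.71824 − 0) / 0.000732422 = 3711.304.
So the output code is 3711.

code 3711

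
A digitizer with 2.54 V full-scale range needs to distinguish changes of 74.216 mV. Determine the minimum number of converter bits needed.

6 bits

Number of steps required ≥ 2.54 V / 74.216 mV = 34.22.
Need 2^N ≥ 34.22; 2^5 = 32, 2^6 = 64.
Minimum N = 6.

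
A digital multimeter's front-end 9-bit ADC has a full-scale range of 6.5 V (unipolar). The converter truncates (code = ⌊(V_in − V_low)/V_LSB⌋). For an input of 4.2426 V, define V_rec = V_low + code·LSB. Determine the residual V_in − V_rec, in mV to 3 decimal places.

2.366 mV

Step size: 6.5 V ÷ 2^9 = 12.695 mV.
Scaled input = 334.1863 LSBs, so code = 334.
Reconstructed: 4.2402344 V.
Difference: 0.00236563 V → 2.366 mV.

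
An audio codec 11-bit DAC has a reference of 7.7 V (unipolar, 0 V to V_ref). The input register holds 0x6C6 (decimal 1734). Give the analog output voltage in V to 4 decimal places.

LSB = 7.7 V / 2^11 = 3.760 mV.
Code 0x6C6 = 1734 decimal.
V_out = 0 + 1734 × 0.00375977 V = 6.51943 V.

6.5194 V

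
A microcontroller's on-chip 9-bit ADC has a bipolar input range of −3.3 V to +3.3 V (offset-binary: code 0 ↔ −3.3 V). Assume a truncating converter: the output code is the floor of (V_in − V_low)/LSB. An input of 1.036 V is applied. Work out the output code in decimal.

code 336

LSB = 6.6 V / 512 = 12.891 mV.
(1.036 − (−3.3)) / 0.0128906 = 336.368 LSBs.
Floor → code 336.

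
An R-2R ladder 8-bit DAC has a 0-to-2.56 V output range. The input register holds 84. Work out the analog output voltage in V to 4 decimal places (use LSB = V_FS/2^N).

LSB = 2.56 V / 2^8 = 10.000 mV.
V_out = 0 + 84 × 0.01 V = 0.84 V.

0.8400 V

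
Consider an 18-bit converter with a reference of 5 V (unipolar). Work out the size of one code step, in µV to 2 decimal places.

Full-scale span = 5 V.
LSB = 5 / 2^18 = 5 / 262144 = 1.90735e-05 V = 19.07 µV.

19.07 µV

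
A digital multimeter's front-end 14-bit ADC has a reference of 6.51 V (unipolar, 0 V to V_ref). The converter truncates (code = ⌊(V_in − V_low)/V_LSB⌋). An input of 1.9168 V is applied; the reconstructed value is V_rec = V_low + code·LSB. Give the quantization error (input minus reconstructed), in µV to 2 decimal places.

LSB = 6.51/2^14 = 397.34 µV.
(V_in − V_low)/LSB = (1.9168 − 0)/0.000397339 = 4824.0939 → code 4824 (floor).
Code 4824 maps back to 0 + 4824×0.000397339 V = 1.9167627 V.
Error = 1.9168 − 1.9167627 = 3.73047e-05 V = 37.30 µV.

37.30 µV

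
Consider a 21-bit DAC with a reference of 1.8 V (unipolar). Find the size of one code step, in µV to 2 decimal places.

0.86 µV

Full-scale span = 1.8 V.
LSB = 1.8 / 2^21 = 1.8 / 2097152 = 8.58307e-07 V = 0.86 µV.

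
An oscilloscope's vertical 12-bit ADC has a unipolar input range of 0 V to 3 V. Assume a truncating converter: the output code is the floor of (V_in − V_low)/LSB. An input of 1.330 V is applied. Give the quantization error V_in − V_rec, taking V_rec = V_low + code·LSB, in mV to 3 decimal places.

LSB = 3/2^12 = 0.732 mV.
(1.330 − 0)/0.000732422 = 1815.8933; ⌊·⌋ gives code 1815.
V_rec = 0 + 1815·0.000732422 = 1.3293457 V.
V_in − V_rec = 0.000654297 V = 0.654 mV.

0.654 mV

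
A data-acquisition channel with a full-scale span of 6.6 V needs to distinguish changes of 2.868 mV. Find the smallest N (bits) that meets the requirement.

12 bits

Number of steps required ≥ 6.6 V / 2.868 mV = 2301.26.
Need 2^N ≥ 2301.26; 2^11 = 2048, 2^12 = 4096.
Minimum N = 12.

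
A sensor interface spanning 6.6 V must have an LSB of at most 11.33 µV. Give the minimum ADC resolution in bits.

20 bits

Number of steps required ≥ 6.6 V / 11.33 µV = 582524.27.
Need 2^N ≥ 582524.27; 2^19 = 524288, 2^20 = 1048576.
Minimum N = 20.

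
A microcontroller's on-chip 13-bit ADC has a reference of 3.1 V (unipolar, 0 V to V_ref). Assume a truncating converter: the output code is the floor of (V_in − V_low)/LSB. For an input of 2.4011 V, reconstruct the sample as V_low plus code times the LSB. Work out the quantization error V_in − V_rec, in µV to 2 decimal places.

37.99 µV

One LSB is 3.1 V / 8192 = 378.42 µV.
(2.4011 − 0)/0.000378418 = 6345.1004; ⌊·⌋ gives code 6345.
V_rec = 0 + 6345·0.000378418 = 2.401062 V.
Error = 2.4011 − 2.401062 = 3.79883e-05 V = 37.99 µV.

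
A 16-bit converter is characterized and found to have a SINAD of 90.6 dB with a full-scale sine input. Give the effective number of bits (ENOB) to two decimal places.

14.76 bits

ENOB = (SINAD − 1.76) / 6.02 = (90.6 − 1.76)/6.02 = 14.757.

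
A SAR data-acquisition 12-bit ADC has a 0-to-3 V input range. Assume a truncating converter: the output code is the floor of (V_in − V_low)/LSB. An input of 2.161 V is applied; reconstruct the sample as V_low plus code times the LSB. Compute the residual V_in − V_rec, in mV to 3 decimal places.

Step size: 3 V ÷ 2^12 = 0.732 mV.
Scaled input = 2950.4853 LSBs, so code = 2950.
Reconstructed: 2.1606445 V.
V_in − V_rec = 0.000355469 V = 0.355 mV.

0.355 mV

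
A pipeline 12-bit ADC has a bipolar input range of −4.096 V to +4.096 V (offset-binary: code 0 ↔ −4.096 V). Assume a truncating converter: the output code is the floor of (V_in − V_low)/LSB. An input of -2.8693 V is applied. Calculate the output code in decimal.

With 4096 levels over 8.192 V, one step is 2.000 mV.
Input sits at 613.350 steps above V_low.
Floor → code 613.

code 613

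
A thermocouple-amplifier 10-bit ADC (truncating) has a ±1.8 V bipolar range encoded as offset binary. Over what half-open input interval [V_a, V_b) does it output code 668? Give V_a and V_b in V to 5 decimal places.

[0.54844 V, 0.55195 V)

LSB = 3.6/2^10 = 3.516 mV.
V_a = V_low + 668·LSB = 0.548438 V; V_b = V_low + 669·LSB = 0.551953 V.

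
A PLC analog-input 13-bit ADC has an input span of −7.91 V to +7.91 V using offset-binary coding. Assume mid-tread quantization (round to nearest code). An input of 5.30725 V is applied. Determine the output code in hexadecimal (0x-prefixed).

Full-scale span = 15.82 V; LSB = 15.82/2^13 = 1.931 mV.
(5.30725 − (−7.91)) / 0.00193115 = 6844.230 LSBs.
round(6844.230) = 6844.
In hexadecimal (0x-prefixed): 0x1ABC.

code 0x1ABC (decimal 6844)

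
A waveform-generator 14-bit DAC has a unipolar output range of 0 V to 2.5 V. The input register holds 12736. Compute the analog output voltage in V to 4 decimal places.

1.9434 V

LSB = 2.5 V / 2^14 = 152.59 µV.
V_out = 0 + 12736 × 0.000152588 V = 1.94336 V.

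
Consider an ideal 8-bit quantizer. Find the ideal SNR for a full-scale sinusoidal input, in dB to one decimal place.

SNR ≈ 6.02·N + 1.76 dB = 6.02·8 + 1.76 = 49.92 dB.

49.9 dB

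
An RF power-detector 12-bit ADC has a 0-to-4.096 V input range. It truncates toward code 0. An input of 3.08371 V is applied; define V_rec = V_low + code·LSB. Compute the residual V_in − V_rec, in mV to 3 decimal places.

LSB = 4.096/2^12 = 1.000 mV.
Scaled input = 3083.7100 LSBs, so code = 3083.
Code 3083 maps back to 0 + 3083×0.001 V = 3.083 V.
V_in − V_rec = 0.00071 V = 0.710 mV.

0.710 mV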